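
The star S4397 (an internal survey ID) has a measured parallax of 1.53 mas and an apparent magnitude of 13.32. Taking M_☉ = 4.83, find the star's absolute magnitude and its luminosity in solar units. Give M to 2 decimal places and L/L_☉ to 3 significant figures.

M ≈ 4.24; L/L_☉ ≈ 1.72

d = 1/p = 1000/1.53 mas = 653.6 pc
M = m − 5 log₁₀ d + 5 = 13.32 − 5·2.8153 + 5 = 4.243
M − M_☉ = 4.243 − 4.83 = -0.587
L/L_☉ = 10^(−0.4 × -0.587) = 1.716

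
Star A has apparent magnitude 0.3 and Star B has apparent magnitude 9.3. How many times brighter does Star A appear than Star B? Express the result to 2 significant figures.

4000

Δm = 0.3 − (9.3) = -9.0
Flux ratio = 10^(−0.4 Δm) = 10^(−0.4 × -9.0) = 10^3.600 = 3981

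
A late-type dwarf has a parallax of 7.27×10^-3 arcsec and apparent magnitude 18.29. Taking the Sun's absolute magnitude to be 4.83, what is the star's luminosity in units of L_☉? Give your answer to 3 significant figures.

d = 1/p = 1/7.27×10^-3″ = 137.6 pc
M = m − 5 log₁₀ d + 5 = 18.29 − 5·2.1385 + 5 = 12.598
M − M_☉ = 12.598 − 4.83 = 7.768
L/L_☉ = 10^(−0.4 × 7.768) = 7.815×10^-4

L/L_☉ ≈ 7.82×10^-4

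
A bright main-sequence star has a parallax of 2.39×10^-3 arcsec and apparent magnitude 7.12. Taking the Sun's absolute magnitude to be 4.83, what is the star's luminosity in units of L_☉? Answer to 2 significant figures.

d = 1/p = 1/2.39×10^-3″ = 418.4 pc
M = m − 5 log₁₀ d + 5 = 7.12 − 5·2.6216 + 5 = -0.988
M − M_☉ = -0.988 − 4.83 = -5.818
L/L_☉ = 10^(−0.4 × -5.818) = 212.4

L/L_☉ ≈ 210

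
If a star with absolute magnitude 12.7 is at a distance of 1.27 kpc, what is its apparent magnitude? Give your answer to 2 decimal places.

m ≈ 23.22

d = 1.27 kpc = 1270 pc
m = M + 5 log₁₀ d − 5 = 12.7 + 5·3.1038 − 5 = 23.219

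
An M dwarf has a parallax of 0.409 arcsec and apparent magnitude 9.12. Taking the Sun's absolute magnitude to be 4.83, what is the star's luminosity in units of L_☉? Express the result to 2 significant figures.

L/L_☉ ≈ 1.1×10^-3

d = 1/p = 1/0.409″ = 2.445 pc
M = m − 5 log₁₀ d + 5 = 9.12 − 5·0.3883 + 5 = 12.179
M − M_☉ = 12.179 − 4.83 = 7.349
L/L_☉ = 10^(−0.4 × 7.349) = 1.150×10^-3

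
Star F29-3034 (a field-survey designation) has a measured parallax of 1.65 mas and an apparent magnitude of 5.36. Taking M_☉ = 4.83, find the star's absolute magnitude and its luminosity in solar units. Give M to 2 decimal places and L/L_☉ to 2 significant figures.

d = 1/p = 1000/1.65 mas = 606.1 pc
M = m − 5 log₁₀ d + 5 = 5.36 − 5·2.7825 + 5 = -3.553
M − M_☉ = -3.553 − 4.83 = -8.383
L/L_☉ = 10^(−0.4 × -8.383) = 2254

M ≈ -3.55; L/L_☉ ≈ 2300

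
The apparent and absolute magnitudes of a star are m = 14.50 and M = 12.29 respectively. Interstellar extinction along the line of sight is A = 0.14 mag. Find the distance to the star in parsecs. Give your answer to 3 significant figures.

d ≈ 25.9 pc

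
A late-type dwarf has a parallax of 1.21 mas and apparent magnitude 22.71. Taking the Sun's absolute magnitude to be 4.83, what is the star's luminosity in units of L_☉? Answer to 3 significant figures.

d = 1/p = 1000/1.21 mas = 826.4 pc
M = m − 5 log₁₀ d + 5 = 22.71 − 5·2.9172 + 5 = 13.124
M − M_☉ = 13.124 − 4.83 = 8.294
L/L_☉ = 10^(−0.4 × 8.294) = 4.813×10^-4

L/L_☉ ≈ 4.81×10^-4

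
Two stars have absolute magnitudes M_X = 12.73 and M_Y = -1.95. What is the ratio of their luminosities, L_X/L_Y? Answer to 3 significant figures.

ΔM = M_X − M_Y = 14.68
L_X/L_Y = 10^(−0.4 ΔM) = 10^-5.872 = 1.343×10^-6

L_X/L_Y ≈ 1.34×10^-6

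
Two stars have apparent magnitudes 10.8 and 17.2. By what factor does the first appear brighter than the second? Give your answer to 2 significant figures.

Δm = 10.8 − (17.2) = -6.4
Flux ratio = 10^(−0.4 Δm) = 10^(−0.4 × -6.4) = 10^2.560 = 363.1

360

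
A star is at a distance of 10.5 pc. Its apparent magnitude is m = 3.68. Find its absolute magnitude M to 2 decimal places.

5 log₁₀(d/10 pc) = 5 log₁₀(10.50) − 5 = 0.106
M = m − 5 log₁₀(d/10) = 3.68 − 0.106 = 3.574

M ≈ 3.57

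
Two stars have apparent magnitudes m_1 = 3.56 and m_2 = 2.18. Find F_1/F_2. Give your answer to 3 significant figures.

F_1/F_2 ≈ 0.281

Magnitude difference = 1.38
Flux ratio = 10^(−0.4 Δm) = 10^(−0.4 × 1.38) = 10^-0.552 = 0.2805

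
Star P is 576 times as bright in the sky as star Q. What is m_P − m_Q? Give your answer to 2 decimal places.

Pogson: Δm = −2.5 log₁₀(ratio) = −2.5 log₁₀(576) = −2.5 × 2.7604 = -6.901
Star P is brighter, so it has the smaller magnitude: the difference is negative.

m_P − m_Q ≈ -6.90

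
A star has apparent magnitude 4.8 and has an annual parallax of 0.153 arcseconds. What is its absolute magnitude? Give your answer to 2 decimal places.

M ≈ 5.72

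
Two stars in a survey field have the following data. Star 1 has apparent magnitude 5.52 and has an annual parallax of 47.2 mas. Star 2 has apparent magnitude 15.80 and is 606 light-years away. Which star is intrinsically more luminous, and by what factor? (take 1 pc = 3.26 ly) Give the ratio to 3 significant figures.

Star 1: p = 47.2 mas = 0.0472″ → d = 1/p = 21.19 pc
Star 1: M = m − 5 log₁₀ d + 5 = 5.52 − 5·1.3261 + 5 = 3.890
Star 2: d = 606 ly / 3.26 = 185.9 pc
Star 2: M = m − 5 log₁₀ d + 5 = 15.80 − 5·2.2693 + 5 = 9.454
ΔM = M_1 − M_2 = 3.890 − (9.454) = -5.564; smaller M is more luminous → Star 1.
L ratio = 10^(0.4 |ΔM|) = 10^2.226 = 168.1

Star 1 is more luminous, by a factor of 168.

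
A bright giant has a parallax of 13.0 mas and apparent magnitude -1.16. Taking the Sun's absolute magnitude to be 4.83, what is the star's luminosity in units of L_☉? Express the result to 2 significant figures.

L/L_☉ ≈ 15000

d = 1/p = 1000/13.0 mas = 76.92 pc
M = m − 5 log₁₀ d + 5 = -1.16 − 5·1.8861 + 5 = -5.590
M − M_☉ = -5.590 − 4.83 = -10.420
L/L_☉ = 10^(−0.4 × -10.420) = 14730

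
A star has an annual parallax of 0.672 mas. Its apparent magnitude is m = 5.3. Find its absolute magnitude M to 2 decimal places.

M ≈ -5.56

p = 0.672 mas = 6.72×10^-4″ → d = 1/p = 1488 pc
5 log₁₀(d/10 pc) = 5 log₁₀(1488) − 5 = 10.863
M = m − 5 log₁₀(d/10) = 5.3 − 10.863 = -5.563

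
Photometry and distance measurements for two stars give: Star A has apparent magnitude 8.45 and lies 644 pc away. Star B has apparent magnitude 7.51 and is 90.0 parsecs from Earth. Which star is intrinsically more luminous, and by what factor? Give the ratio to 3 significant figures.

Star A is more luminous, by a factor of 21.5.

Star A: M = m − 5 log₁₀ d + 5 = 8.45 − 5·2.8089 + 5 = -0.594
Star B: M = m − 5 log₁₀ d + 5 = 7.51 − 5·1.9542 + 5 = 2.739
ΔM = M_A − M_B = -0.594 − (2.739) = -3.333; smaller M is more luminous → Star A.
L ratio = 10^(0.4 |ΔM|) = 10^1.333 = 21.54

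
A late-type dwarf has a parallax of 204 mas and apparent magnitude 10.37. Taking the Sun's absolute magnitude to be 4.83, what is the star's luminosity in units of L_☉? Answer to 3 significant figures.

L/L_☉ ≈ 1.46×10^-3

d = 1/p = 1000/204 mas = 4.902 pc
M = m − 5 log₁₀ d + 5 = 10.37 − 5·0.6904 + 5 = 11.918
M − M_☉ = 11.918 − 4.83 = 7.088
L/L_☉ = 10^(−0.4 × 7.088) = 1.461×10^-3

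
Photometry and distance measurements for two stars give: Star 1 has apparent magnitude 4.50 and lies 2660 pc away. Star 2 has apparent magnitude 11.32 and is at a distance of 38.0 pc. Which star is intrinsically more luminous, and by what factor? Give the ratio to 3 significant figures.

Star 1 is more luminous, by a factor of 2.62×10^6.

Star 1: M = m − 5 log₁₀ d + 5 = 4.50 − 5·3.4249 + 5 = -7.624
Star 2: M = m − 5 log₁₀ d + 5 = 11.32 − 5·1.5798 + 5 = 8.421
ΔM = M_1 − M_2 = -7.624 − (8.421) = -16.045; smaller M is more luminous → Star 1.
L ratio = 10^(0.4 |ΔM|) = 10^6.418 = 2.619×10^6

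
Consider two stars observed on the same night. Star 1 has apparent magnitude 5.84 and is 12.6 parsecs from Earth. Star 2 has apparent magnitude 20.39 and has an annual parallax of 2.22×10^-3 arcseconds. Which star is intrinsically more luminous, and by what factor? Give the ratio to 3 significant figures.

Star 1 is more luminous, by a factor of 517.

Star 1: M = m − 5 log₁₀ d + 5 = 5.84 − 5·1.1004 + 5 = 5.338
Star 2: d = 1/p = 1/2.22×10^-3″ = 450.5 pc
Star 2: M = m − 5 log₁₀ d + 5 = 20.39 − 5·2.6536 + 5 = 12.122
ΔM = M_1 − M_2 = 5.338 − (12.122) = -6.784; smaller M is more luminous → Star 1.
L ratio = 10^(0.4 |ΔM|) = 10^2.713 = 516.9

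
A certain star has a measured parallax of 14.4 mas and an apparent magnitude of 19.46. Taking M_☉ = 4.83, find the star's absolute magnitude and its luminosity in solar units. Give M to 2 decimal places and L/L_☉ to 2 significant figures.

M ≈ 15.25; L/L_☉ ≈ 6.8×10^-5

d = 1/p = 1000/14.4 mas = 69.44 pc
M = m − 5 log₁₀ d + 5 = 19.46 − 5·1.8416 + 5 = 15.252
M − M_☉ = 15.252 − 4.83 = 10.422
L/L_☉ = 10^(−0.4 × 10.422) = 6.781×10^-5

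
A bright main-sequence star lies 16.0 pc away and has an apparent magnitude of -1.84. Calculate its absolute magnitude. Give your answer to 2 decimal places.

M ≈ -2.86

5 log₁₀(d/10 pc) = 5 log₁₀(16.00) − 5 = 1.021
M = m − 5 log₁₀(d/10) = -1.84 − 1.021 = -2.861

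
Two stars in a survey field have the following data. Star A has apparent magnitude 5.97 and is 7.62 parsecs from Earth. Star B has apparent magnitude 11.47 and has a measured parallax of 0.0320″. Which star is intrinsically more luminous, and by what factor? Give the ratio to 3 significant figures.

Star A: M = m − 5 log₁₀ d + 5 = 5.97 − 5·0.8820 + 5 = 6.560
Star B: d = 1/p = 1/0.0320″ = 31.25 pc
Star B: M = m − 5 log₁₀ d + 5 = 11.47 − 5·1.4949 + 5 = 8.996
ΔM = M_A − M_B = 6.560 − (8.996) = -2.436; smaller M is more luminous → Star A.
L ratio = 10^(0.4 |ΔM|) = 10^0.974 = 9.423

Star A is more luminous, by a factor of 9.42.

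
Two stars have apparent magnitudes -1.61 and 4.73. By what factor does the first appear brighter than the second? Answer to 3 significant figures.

Magnitude difference = -6.34
Flux ratio = 10^(−0.4 Δm) = 10^(−0.4 × -6.34) = 10^2.536 = 343.6

344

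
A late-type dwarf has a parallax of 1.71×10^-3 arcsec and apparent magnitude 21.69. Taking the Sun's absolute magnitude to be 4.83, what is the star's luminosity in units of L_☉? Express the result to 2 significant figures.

d = 1/p = 1/1.71×10^-3″ = 584.8 pc
M = m − 5 log₁₀ d + 5 = 21.69 − 5·2.7670 + 5 = 12.855
M − M_☉ = 12.855 − 4.83 = 8.025
L/L_☉ = 10^(−0.4 × 8.025) = 6.166×10^-4

L/L_☉ ≈ 6.2×10^-4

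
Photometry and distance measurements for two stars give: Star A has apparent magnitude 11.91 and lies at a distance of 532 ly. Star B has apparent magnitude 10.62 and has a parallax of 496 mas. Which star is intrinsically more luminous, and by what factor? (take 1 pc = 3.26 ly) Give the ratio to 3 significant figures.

Star A is more luminous, by a factor of 2000.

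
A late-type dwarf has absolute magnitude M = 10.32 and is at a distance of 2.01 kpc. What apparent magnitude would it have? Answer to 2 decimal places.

m ≈ 21.84

d = 2.01 kpc = 2010 pc
m = M + 5 log₁₀ d − 5 = 10.32 + 5·3.3032 − 5 = 21.836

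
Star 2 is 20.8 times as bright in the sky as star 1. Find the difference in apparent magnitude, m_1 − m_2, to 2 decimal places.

Pogson: Δm = −2.5 log₁₀(ratio) = −2.5 log₁₀(20.8) = −2.5 × 1.3181 = -3.295
Star 2 is brighter so has the smaller magnitude: m_1 − m_2 is positive.

m_1 − m_2 ≈ 3.30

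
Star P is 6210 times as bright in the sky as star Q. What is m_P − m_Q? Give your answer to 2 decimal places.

Pogson: Δm = −2.5 log₁₀(ratio) = −2.5 log₁₀(6210) = −2.5 × 3.7931 = -9.483
Star P is brighter, so it has the smaller magnitude: the difference is negative.

m_P − m_Q ≈ -9.48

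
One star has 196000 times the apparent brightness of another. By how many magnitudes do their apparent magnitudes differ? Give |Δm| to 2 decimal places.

|Δm| ≈ 13.23

Pogson: Δm = −2.5 log₁₀(ratio) = −2.5 log₁₀(196000) = −2.5 × 5.2923 = -13.231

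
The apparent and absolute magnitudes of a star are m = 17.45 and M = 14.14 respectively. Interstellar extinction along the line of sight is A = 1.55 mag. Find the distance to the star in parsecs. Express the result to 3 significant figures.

m − M = 5 log₁₀(d/10 pc) + A  ⇒  17.45 − (14.14) − 1.55 = 5 log₁₀(d/10)
1.760 = 5 log₁₀(d/10)
log₁₀ d = (m − M − A)/5 + 1 = 1.3520
d = 10^1.3520 = 22.49 pc

d ≈ 22.5 pc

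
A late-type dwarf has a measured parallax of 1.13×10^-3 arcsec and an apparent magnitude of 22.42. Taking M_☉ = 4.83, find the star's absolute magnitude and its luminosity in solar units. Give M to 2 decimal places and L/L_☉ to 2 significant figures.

d = 1/p = 1/1.13×10^-3″ = 885.0 pc
M = m − 5 log₁₀ d + 5 = 22.42 − 5·2.9469 + 5 = 12.685
M − M_☉ = 12.685 − 4.83 = 7.855
L/L_☉ = 10^(−0.4 × 7.855) = 7.208×10^-4

M ≈ 12.69; L/L_☉ ≈ 7.2×10^-4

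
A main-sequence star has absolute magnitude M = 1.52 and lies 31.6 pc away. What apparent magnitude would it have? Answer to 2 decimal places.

m = M + 5 log₁₀ d − 5 = 1.52 + 5·1.4997 − 5 = 4.018

m ≈ 4.02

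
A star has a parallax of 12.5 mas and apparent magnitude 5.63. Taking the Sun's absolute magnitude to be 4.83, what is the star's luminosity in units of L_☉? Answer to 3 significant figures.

L/L_☉ ≈ 30.6

d = 1/p = 1000/12.5 mas = 80.00 pc
M = m − 5 log₁₀ d + 5 = 5.63 − 5·1.9031 + 5 = 1.115
M − M_☉ = 1.115 − 4.83 = -3.715
L/L_☉ = 10^(−0.4 × -3.715) = 30.63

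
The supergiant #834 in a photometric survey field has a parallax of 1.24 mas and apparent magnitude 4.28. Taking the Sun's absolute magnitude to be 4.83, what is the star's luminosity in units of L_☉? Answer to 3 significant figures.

L/L_☉ ≈ 10800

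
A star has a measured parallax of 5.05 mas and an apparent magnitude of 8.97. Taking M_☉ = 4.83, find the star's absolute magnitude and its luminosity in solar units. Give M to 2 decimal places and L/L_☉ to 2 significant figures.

M ≈ 2.49; L/L_☉ ≈ 8.7

d = 1/p = 1000/5.05 mas = 198.0 pc
M = m − 5 log₁₀ d + 5 = 8.97 − 5·2.2967 + 5 = 2.486
M − M_☉ = 2.486 − 4.83 = -2.344
L/L_☉ = 10^(−0.4 × -2.344) = 8.658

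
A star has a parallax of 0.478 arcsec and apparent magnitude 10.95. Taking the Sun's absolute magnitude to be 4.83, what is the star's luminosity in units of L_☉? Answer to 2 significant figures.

L/L_☉ ≈ 1.6×10^-4

d = 1/p = 1/0.478″ = 2.092 pc
M = m − 5 log₁₀ d + 5 = 10.95 − 5·0.3206 + 5 = 14.347
M − M_☉ = 14.347 − 4.83 = 9.517
L/L_☉ = 10^(−0.4 × 9.517) = 1.560×10^-4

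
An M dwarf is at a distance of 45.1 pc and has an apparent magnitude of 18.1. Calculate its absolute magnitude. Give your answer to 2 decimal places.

5 log₁₀(d/10 pc) = 5 log₁₀(45.10) − 5 = 3.271
M = m − 5 log₁₀(d/10) = 18.1 − 3.271 = 14.829

M ≈ 14.83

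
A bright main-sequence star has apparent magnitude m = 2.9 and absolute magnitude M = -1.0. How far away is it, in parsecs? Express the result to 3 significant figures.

d ≈ 60.3 pc

μ = m − M = 3.900
m − M = 5 log₁₀ d − 5
log₁₀ d = (m − M)/5 + 1 = 1.7800
d = 10^1.7800 = 60.26 pc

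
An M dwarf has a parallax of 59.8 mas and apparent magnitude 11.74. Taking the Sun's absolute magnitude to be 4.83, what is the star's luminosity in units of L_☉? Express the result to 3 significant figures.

L/L_☉ ≈ 4.82×10^-3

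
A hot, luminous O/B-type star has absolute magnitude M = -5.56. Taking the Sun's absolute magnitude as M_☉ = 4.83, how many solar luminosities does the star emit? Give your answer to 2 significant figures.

L/L_☉ ≈ 14000

M − M_☉ = -5.56 − 4.83 = -10.390
L/L_☉ = 10^(−0.4 (M − M_☉)) = 10^4.156 = 14320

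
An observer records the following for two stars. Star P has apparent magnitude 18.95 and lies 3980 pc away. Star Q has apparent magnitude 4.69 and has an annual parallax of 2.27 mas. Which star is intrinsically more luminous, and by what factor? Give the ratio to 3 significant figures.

Star Q is more luminous, by a factor of 6200.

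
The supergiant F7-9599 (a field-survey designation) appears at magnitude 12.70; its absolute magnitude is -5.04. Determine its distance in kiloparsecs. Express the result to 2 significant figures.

d ≈ 35 kpc

Distance modulus: m − M = 12.70 − (-5.04) = 17.740
m − M = 5 log₁₀ d − 5
log₁₀ d = (m − M)/5 + 1 = 4.5480
d = 10^4.5480 = 35320 pc
= 35.32 kpc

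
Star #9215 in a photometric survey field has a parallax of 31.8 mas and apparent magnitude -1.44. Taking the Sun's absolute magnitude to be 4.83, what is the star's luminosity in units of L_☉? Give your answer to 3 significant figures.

L/L_☉ ≈ 3190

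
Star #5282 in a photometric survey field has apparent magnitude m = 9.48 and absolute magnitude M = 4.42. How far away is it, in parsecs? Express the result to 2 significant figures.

d ≈ 100 pc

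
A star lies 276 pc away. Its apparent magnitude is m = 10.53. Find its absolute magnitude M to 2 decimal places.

5 log₁₀(d/10 pc) = 5 log₁₀(276.0) − 5 = 7.205
M = m − 5 log₁₀(d/10) = 10.53 − 7.205 = 3.325

M ≈ 3.33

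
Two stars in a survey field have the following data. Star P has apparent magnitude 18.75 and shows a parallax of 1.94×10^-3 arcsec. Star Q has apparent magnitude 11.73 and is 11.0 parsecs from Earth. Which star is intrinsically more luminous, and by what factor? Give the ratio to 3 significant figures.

Star P: d = 1/p = 1/1.94×10^-3″ = 515.5 pc
Star P: M = m − 5 log₁₀ d + 5 = 18.75 − 5·2.7122 + 5 = 10.189
Star Q: M = m − 5 log₁₀ d + 5 = 11.73 − 5·1.0414 + 5 = 11.523
ΔM = M_P − M_Q = 10.189 − (11.523) = -1.334; smaller M is more luminous → Star P.
L ratio = 10^(0.4 |ΔM|) = 10^0.534 = 3.417

Star P is more luminous, by a factor of 3.42.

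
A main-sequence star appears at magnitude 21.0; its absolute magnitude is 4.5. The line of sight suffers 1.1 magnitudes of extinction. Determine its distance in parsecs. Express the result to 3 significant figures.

d ≈ 12000 pc

m − M = 5 log₁₀(d/10 pc) + A  ⇒  21.0 − (4.5) − 1.1 = 5 log₁₀(d/10)
15.400 = 5 log₁₀(d/10)
log₁₀ d = (m − M − A)/5 + 1 = 4.0800
d = 10^4.0800 = 12020 pc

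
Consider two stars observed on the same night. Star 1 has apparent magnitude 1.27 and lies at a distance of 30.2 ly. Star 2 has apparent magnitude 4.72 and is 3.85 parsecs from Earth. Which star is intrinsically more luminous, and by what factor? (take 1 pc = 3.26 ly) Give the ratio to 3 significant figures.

Star 1 is more luminous, by a factor of 139.

Star 1: d = 30.2 ly / 3.26 = 9.264 pc
Star 1: M = m − 5 log₁₀ d + 5 = 1.27 − 5·0.9668 + 5 = 1.436
Star 2: M = m − 5 log₁₀ d + 5 = 4.72 − 5·0.5855 + 5 = 6.793
ΔM = M_1 − M_2 = 1.436 − (6.793) = -5.357; smaller M is more luminous → Star 1.
L ratio = 10^(0.4 |ΔM|) = 10^2.143 = 138.9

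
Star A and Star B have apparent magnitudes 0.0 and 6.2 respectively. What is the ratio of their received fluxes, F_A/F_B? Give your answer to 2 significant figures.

F_A/F_B ≈ 300

Δm = 0.0 − (6.2) = -6.2
Flux ratio = 10^(−0.4 Δm) = 10^(−0.4 × -6.2) = 10^2.480 = 302.0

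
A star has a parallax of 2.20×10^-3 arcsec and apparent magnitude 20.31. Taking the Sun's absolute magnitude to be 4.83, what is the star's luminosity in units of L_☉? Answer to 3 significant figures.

L/L_☉ ≈ 1.33×10^-3

d = 1/p = 1/2.20×10^-3″ = 454.5 pc
M = m − 5 log₁₀ d + 5 = 20.31 − 5·2.6576 + 5 = 12.022
M − M_☉ = 12.022 − 4.83 = 7.192
L/L_☉ = 10^(−0.4 × 7.192) = 1.328×10^-3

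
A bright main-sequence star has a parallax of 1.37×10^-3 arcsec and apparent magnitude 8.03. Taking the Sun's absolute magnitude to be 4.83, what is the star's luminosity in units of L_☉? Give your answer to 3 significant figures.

d = 1/p = 1/1.37×10^-3″ = 729.9 pc
M = m − 5 log₁₀ d + 5 = 8.03 − 5·2.8633 + 5 = -1.286
M − M_☉ = -1.286 − 4.83 = -6.116
L/L_☉ = 10^(−0.4 × -6.116) = 279.6

L/L_☉ ≈ 280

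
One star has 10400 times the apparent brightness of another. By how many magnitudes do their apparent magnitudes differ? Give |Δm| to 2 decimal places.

|Δm| ≈ 10.04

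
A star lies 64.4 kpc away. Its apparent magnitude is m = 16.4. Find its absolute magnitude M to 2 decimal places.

M ≈ -2.64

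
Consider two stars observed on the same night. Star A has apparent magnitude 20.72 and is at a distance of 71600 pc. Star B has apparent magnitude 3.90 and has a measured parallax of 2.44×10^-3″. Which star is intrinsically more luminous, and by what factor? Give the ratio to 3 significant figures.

Star B is more luminous, by a factor of 175.

Star A: M = m − 5 log₁₀ d + 5 = 20.72 − 5·4.8549 + 5 = 1.445
Star B: d = 1/p = 1/2.44×10^-3″ = 409.8 pc
Star B: M = m − 5 log₁₀ d + 5 = 3.90 − 5·2.6126 + 5 = -4.163
ΔM = M_A − M_B = 1.445 − (-4.163) = 5.608; smaller M is more luminous → Star B.
L ratio = 10^(0.4 |ΔM|) = 10^2.243 = 175.1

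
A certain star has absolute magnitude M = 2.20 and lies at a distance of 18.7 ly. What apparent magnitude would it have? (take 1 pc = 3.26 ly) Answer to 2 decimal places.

m ≈ 0.99

d = 18.7 ly / 3.26 = 5.736 pc
m = M + 5 log₁₀ d − 5 = 2.20 + 5·0.7586 − 5 = 0.993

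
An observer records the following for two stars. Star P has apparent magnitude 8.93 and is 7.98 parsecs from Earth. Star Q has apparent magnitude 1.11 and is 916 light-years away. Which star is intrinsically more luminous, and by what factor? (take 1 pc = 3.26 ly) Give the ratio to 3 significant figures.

Star P: M = m − 5 log₁₀ d + 5 = 8.93 − 5·0.9020 + 5 = 9.420
Star Q: d = 916 ly / 3.26 = 281.0 pc
Star Q: M = m − 5 log₁₀ d + 5 = 1.11 − 5·2.4487 + 5 = -6.133
ΔM = M_P − M_Q = 9.420 − (-6.133) = 15.553; smaller M is more luminous → Star Q.
L ratio = 10^(0.4 |ΔM|) = 10^6.221 = 1.665×10^6

Star Q is more luminous, by a factor of 1.66×10^6.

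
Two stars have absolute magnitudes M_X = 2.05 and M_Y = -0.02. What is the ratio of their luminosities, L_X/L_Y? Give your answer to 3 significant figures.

L_X/L_Y ≈ 0.149

ΔM = M_X − M_Y = 2.07
L_X/L_Y = 10^(−0.4 ΔM) = 10^-0.828 = 0.1486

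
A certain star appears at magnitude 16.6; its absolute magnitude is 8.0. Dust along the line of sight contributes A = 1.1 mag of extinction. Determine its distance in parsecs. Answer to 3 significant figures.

d ≈ 316 pc

m − M = 5 log₁₀(d/10 pc) + A  ⇒  16.6 − (8.0) − 1.1 = 5 log₁₀(d/10)
7.500 = 5 log₁₀(d/10)
log₁₀ d = (m − M − A)/5 + 1 = 2.5000
d = 10^2.5000 = 316.2 pc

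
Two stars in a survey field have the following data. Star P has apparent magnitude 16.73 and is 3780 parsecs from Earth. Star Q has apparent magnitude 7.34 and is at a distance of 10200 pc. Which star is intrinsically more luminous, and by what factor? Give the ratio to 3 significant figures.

Star P: M = m − 5 log₁₀ d + 5 = 16.73 − 5·3.5775 + 5 = 3.843
Star Q: M = m − 5 log₁₀ d + 5 = 7.34 − 5·4.0086 + 5 = -7.703
ΔM = M_P − M_Q = 3.843 − (-7.703) = 11.546; smaller M is more luminous → Star Q.
L ratio = 10^(0.4 |ΔM|) = 10^4.618 = 41520

Star Q is more luminous, by a factor of 41500.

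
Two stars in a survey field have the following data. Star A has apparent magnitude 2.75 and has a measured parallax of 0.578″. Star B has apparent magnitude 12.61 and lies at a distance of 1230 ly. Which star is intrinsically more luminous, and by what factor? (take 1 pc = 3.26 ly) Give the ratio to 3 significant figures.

Star A: d = 1/p = 1/0.578″ = 1.730 pc
Star A: M = m − 5 log₁₀ d + 5 = 2.75 − 5·0.2381 + 5 = 6.560
Star B: d = 1230 ly / 3.26 = 377.3 pc
Star B: M = m − 5 log₁₀ d + 5 = 12.61 − 5·2.5767 + 5 = 4.727
ΔM = M_A − M_B = 6.560 − (4.727) = 1.833; smaller M is more luminous → Star B.
L ratio = 10^(0.4 |ΔM|) = 10^0.733 = 5.410

Star B is more luminous, by a factor of 5.41.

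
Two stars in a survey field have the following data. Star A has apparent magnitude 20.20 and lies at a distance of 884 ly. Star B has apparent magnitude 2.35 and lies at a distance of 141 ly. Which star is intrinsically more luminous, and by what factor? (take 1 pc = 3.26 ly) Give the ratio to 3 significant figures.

Star A: d = 884 ly / 3.26 = 271.2 pc
Star A: M = m − 5 log₁₀ d + 5 = 20.20 − 5·2.4332 + 5 = 13.034
Star B: d = 141 ly / 3.26 = 43.25 pc
Star B: M = m − 5 log₁₀ d + 5 = 2.35 − 5·1.6360 + 5 = -0.830
ΔM = M_A − M_B = 13.034 − (-0.830) = 13.864; smaller M is more luminous → Star B.
L ratio = 10^(0.4 |ΔM|) = 10^5.546 = 351200

Star B is more luminous, by a factor of 351000.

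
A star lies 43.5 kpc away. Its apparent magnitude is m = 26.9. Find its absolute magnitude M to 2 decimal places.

M ≈ 8.71

d = 43.5 kpc = 43500 pc
5 log₁₀(d/10 pc) = 5 log₁₀(43500) − 5 = 18.192
M = m − 5 log₁₀(d/10) = 26.9 − 18.192 = 8.708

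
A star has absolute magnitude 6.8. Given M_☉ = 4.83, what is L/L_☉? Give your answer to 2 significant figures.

L/L_☉ ≈ 0.16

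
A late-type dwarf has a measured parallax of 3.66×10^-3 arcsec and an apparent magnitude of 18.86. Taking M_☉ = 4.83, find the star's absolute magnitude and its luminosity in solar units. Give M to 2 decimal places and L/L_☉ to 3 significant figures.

d = 1/p = 1/3.66×10^-3″ = 273.2 pc
M = m − 5 log₁₀ d + 5 = 18.86 − 5·2.4365 + 5 = 11.677
M − M_☉ = 11.677 − 4.83 = 6.847
L/L_☉ = 10^(−0.4 × 6.847) = 1.824×10^-3

M ≈ 11.68; L/L_☉ ≈ 1.82×10^-3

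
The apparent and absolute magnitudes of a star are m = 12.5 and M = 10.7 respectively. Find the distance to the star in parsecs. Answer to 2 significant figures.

d ≈ 23 pc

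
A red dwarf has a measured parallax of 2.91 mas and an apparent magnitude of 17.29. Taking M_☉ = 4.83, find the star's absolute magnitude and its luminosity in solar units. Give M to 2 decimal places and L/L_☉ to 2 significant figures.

d = 1/p = 1000/2.91 mas = 343.6 pc
M = m − 5 log₁₀ d + 5 = 17.29 − 5·2.5361 + 5 = 9.609
M − M_☉ = 9.609 − 4.83 = 4.779
L/L_☉ = 10^(−0.4 × 4.779) = 0.01225

M ≈ 9.61; L/L_☉ ≈ 0.012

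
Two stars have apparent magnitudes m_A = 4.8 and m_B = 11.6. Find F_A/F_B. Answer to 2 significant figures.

F_A/F_B ≈ 520

Magnitude difference = -6.8
Flux ratio = 10^(−0.4 Δm) = 10^(−0.4 × -6.8) = 10^2.720 = 524.8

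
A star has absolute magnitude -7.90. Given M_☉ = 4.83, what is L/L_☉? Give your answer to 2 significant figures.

M − M_☉ = -7.90 − 4.83 = -12.730
L/L_☉ = 10^(−0.4 (M − M_☉)) = 10^5.092 = 123600

L/L_☉ ≈ 120000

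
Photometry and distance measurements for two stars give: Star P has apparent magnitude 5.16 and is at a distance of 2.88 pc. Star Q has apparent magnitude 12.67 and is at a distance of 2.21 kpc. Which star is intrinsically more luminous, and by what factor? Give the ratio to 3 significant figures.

Star Q is more luminous, by a factor of 583.

Star P: M = m − 5 log₁₀ d + 5 = 5.16 − 5·0.4594 + 5 = 7.863
Star Q: d = 2.21 kpc = 2210 pc
Star Q: M = m − 5 log₁₀ d + 5 = 12.67 − 5·3.3444 + 5 = 0.948
ΔM = M_P − M_Q = 7.863 − (0.948) = 6.915; smaller M is more luminous → Star Q.
L ratio = 10^(0.4 |ΔM|) = 10^2.766 = 583.4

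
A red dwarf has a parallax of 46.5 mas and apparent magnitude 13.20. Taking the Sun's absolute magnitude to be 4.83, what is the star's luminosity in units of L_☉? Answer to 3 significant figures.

d = 1/p = 1000/46.5 mas = 21.51 pc
M = m − 5 log₁₀ d + 5 = 13.20 − 5·1.3325 + 5 = 11.537
M − M_☉ = 11.537 − 4.83 = 6.707
L/L_☉ = 10^(−0.4 × 6.707) = 2.075×10^-3

L/L_☉ ≈ 2.08×10^-3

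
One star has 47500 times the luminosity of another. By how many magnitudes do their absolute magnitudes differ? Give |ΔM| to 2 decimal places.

|ΔM| ≈ 11.69

Pogson: ΔM = −2.5 log₁₀(ratio) = −2.5 log₁₀(47500) = −2.5 × 4.6767 = -11.692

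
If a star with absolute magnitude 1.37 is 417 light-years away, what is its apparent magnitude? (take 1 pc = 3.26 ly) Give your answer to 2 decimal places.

m ≈ 6.90

d = 417 ly / 3.26 = 127.9 pc
m = M + 5 log₁₀ d − 5 = 1.37 + 5·2.1069 − 5 = 6.905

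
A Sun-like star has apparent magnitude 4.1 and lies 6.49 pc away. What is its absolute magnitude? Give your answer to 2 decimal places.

5 log₁₀(d/10 pc) = 5 log₁₀(6.490) − 5 = -0.939
M = m − 5 log₁₀(d/10) = 4.1 + 0.939 = 5.039

M ≈ 5.04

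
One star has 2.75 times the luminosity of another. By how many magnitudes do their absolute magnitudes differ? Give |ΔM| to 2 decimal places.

Pogson: ΔM = −2.5 log₁₀(ratio) = −2.5 log₁₀(2.75) = −2.5 × 0.4393 = -1.098

|ΔM| ≈ 1.10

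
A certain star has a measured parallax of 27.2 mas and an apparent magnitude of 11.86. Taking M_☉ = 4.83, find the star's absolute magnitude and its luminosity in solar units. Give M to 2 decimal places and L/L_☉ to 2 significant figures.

M ≈ 9.03; L/L_☉ ≈ 0.021

d = 1/p = 1000/27.2 mas = 36.76 pc
M = m − 5 log₁₀ d + 5 = 11.86 − 5·1.5654 + 5 = 9.033
M − M_☉ = 9.033 − 4.83 = 4.203
L/L_☉ = 10^(−0.4 × 4.203) = 0.02084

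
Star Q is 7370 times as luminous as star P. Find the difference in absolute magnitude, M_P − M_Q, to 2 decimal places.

M_P − M_Q ≈ 9.67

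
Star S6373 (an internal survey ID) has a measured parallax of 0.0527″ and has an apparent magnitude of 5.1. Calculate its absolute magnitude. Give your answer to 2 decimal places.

M ≈ 3.71

d = 1/p = 1/0.0527″ = 18.98 pc
5 log₁₀(d/10 pc) = 5 log₁₀(18.98) − 5 = 1.391
M = m − 5 log₁₀(d/10) = 5.1 − 1.391 = 3.709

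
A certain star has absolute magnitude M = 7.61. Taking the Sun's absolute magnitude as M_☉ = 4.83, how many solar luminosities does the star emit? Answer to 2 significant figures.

L/L_☉ ≈ 0.077

M − M_☉ = 7.61 − 4.83 = 2.780
L/L_☉ = 10^(−0.4 (M − M_☉)) = 10^-1.112 = 0.07727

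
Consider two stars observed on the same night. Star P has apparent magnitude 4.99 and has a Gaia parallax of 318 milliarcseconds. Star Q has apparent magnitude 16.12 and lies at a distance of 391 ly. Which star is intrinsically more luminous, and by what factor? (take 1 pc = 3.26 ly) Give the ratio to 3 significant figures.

Star P: p = 318 mas = 0.318″ → d = 1/p = 3.145 pc
Star P: M = m − 5 log₁₀ d + 5 = 4.99 − 5·0.4976 + 5 = 7.502
Star Q: d = 391 ly / 3.26 = 119.9 pc
Star Q: M = m − 5 log₁₀ d + 5 = 16.12 − 5·2.0790 + 5 = 10.725
ΔM = M_P − M_Q = 7.502 − (10.725) = -3.223; smaller M is more luminous → Star P.
L ratio = 10^(0.4 |ΔM|) = 10^1.289 = 19.46

Star P is more luminous, by a factor of 19.5.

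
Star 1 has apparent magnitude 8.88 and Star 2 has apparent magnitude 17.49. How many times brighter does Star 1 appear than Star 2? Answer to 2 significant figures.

2800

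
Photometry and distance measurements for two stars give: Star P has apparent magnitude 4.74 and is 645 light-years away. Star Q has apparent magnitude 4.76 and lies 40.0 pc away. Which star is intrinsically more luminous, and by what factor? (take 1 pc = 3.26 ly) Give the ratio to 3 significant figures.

Star P is more luminous, by a factor of 24.9.

Star P: d = 645 ly / 3.26 = 197.9 pc
Star P: M = m − 5 log₁₀ d + 5 = 4.74 − 5·2.2963 + 5 = -1.742
Star Q: M = m − 5 log₁₀ d + 5 = 4.76 − 5·1.6021 + 5 = 1.750
ΔM = M_P − M_Q = -1.742 − (1.750) = -3.491; smaller M is more luminous → Star P.
L ratio = 10^(0.4 |ΔM|) = 10^1.397 = 24.92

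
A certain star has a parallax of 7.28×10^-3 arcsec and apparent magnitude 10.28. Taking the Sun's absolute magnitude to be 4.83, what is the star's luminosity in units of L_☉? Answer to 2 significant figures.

L/L_☉ ≈ 1.2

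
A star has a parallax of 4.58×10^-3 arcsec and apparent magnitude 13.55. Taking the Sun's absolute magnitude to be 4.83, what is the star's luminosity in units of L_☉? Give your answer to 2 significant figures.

L/L_☉ ≈ 0.15

d = 1/p = 1/4.58×10^-3″ = 218.3 pc
M = m − 5 log₁₀ d + 5 = 13.55 − 5·2.3391 + 5 = 6.854
M − M_☉ = 6.854 − 4.83 = 2.024
L/L_☉ = 10^(−0.4 × 2.024) = 0.1550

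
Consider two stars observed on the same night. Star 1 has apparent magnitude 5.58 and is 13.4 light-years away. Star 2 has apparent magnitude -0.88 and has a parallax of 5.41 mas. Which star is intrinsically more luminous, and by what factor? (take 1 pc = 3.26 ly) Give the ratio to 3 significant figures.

Star 1: d = 13.4 ly / 3.26 = 4.110 pc
Star 1: M = m − 5 log₁₀ d + 5 = 5.58 − 5·0.6139 + 5 = 7.511
Star 2: p = 5.41 mas = 5.41×10^-3″ → d = 1/p = 184.8 pc
Star 2: M = m − 5 log₁₀ d + 5 = -0.88 − 5·2.2668 + 5 = -7.214
ΔM = M_1 − M_2 = 7.511 − (-7.214) = 14.725; smaller M is more luminous → Star 2.
L ratio = 10^(0.4 |ΔM|) = 10^5.890 = 775900

Star 2 is more luminous, by a factor of 776000.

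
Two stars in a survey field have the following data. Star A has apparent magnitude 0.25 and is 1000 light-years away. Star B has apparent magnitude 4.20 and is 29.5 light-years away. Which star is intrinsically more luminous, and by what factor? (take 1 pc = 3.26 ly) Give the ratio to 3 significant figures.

Star A: d = 1000 ly / 3.26 = 306.7 pc
Star A: M = m − 5 log₁₀ d + 5 = 0.25 − 5·2.4868 + 5 = -7.184
Star B: d = 29.5 ly / 3.26 = 9.049 pc
Star B: M = m − 5 log₁₀ d + 5 = 4.20 − 5·0.9566 + 5 = 4.417
ΔM = M_A − M_B = -7.184 − (4.417) = -11.601; smaller M is more luminous → Star A.
L ratio = 10^(0.4 |ΔM|) = 10^4.640 = 43690

Star A is more luminous, by a factor of 43700.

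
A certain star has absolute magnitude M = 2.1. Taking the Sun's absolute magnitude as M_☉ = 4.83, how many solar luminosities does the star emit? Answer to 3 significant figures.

M − M_☉ = 2.1 − 4.83 = -2.730
L/L_☉ = 10^(−0.4 (M − M_☉)) = 10^1.092 = 12.36

L/L_☉ ≈ 12.4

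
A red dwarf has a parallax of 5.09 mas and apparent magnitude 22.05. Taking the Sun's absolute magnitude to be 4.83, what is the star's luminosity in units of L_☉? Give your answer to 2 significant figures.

d = 1/p = 1000/5.09 mas = 196.5 pc
M = m − 5 log₁₀ d + 5 = 22.05 − 5·2.2933 + 5 = 15.584
M − M_☉ = 15.584 − 4.83 = 10.754
L/L_☉ = 10^(−0.4 × 10.754) = 4.995×10^-5

L/L_☉ ≈ 5.0×10^-5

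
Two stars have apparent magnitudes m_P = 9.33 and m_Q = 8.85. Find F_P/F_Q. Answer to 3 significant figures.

F_P/F_Q ≈ 0.643

Magnitude difference = 0.48
Flux ratio = 10^(−0.4 Δm) = 10^(−0.4 × 0.48) = 10^-0.192 = 0.6427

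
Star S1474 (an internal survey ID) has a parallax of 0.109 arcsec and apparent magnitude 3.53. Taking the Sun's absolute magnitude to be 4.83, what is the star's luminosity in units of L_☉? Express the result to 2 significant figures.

d = 1/p = 1/0.109″ = 9.174 pc
M = m − 5 log₁₀ d + 5 = 3.53 − 5·0.9626 + 5 = 3.717
M − M_☉ = 3.717 − 4.83 = -1.113
L/L_☉ = 10^(−0.4 × -1.113) = 2.787

L/L_☉ ≈ 2.8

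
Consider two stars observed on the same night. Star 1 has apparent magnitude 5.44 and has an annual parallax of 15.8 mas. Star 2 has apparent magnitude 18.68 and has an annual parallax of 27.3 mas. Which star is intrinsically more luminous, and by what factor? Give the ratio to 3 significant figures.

Star 1 is more luminous, by a factor of 590000.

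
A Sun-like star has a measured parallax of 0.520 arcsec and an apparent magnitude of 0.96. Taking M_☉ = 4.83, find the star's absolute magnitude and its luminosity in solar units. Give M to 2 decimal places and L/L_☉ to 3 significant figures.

d = 1/p = 1/0.520″ = 1.923 pc
M = m − 5 log₁₀ d + 5 = 0.96 − 5·0.2840 + 5 = 4.540
M − M_☉ = 4.540 − 4.83 = -0.290
L/L_☉ = 10^(−0.4 × -0.290) = 1.306

M ≈ 4.54; L/L_☉ ≈ 1.31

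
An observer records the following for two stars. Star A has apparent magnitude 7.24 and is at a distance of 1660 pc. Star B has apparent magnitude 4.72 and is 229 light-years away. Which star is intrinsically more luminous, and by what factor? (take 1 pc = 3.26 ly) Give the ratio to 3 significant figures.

Star A is more luminous, by a factor of 54.8.

Star A: M = m − 5 log₁₀ d + 5 = 7.24 − 5·3.2201 + 5 = -3.861
Star B: d = 229 ly / 3.26 = 70.25 pc
Star B: M = m − 5 log₁₀ d + 5 = 4.72 − 5·1.8466 + 5 = 0.487
ΔM = M_A − M_B = -3.861 − (0.487) = -4.347; smaller M is more luminous → Star A.
L ratio = 10^(0.4 |ΔM|) = 10^1.739 = 54.83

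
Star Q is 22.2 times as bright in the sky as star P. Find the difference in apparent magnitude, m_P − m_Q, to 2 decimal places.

m_P − m_Q ≈ 3.37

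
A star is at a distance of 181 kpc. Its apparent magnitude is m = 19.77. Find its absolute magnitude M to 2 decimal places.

M ≈ -1.52

d = 181 kpc = 181000 pc
5 log₁₀(d/10 pc) = 5 log₁₀(181000) − 5 = 21.288
M = m − 5 log₁₀(d/10) = 19.77 − 21.288 = -1.518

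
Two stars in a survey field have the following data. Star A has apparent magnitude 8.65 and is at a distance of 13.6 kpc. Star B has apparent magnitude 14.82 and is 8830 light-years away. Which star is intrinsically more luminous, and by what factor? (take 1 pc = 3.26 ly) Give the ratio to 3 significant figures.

Star A is more luminous, by a factor of 7410.

Star A: d = 13.6 kpc = 13600 pc
Star A: M = m − 5 log₁₀ d + 5 = 8.65 − 5·4.1335 + 5 = -7.018
Star B: d = 8830 ly / 3.26 = 2709 pc
Star B: M = m − 5 log₁₀ d + 5 = 14.82 − 5·3.4327 + 5 = 2.656
ΔM = M_A − M_B = -7.018 − (2.656) = -9.674; smaller M is more luminous → Star A.
L ratio = 10^(0.4 |ΔM|) = 10^3.870 = 7406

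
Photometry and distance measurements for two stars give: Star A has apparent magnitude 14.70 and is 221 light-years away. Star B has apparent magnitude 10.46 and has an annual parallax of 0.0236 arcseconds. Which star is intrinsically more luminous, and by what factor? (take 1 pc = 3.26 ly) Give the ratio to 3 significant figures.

Star A: d = 221 ly / 3.26 = 67.79 pc
Star A: M = m − 5 log₁₀ d + 5 = 14.70 − 5·1.8312 + 5 = 10.544
Star B: d = 1/p = 1/0.0236″ = 42.37 pc
Star B: M = m − 5 log₁₀ d + 5 = 10.46 − 5·1.6271 + 5 = 7.325
ΔM = M_A − M_B = 10.544 − (7.325) = 3.220; smaller M is more luminous → Star B.
L ratio = 10^(0.4 |ΔM|) = 10^1.288 = 19.40

Star B is more luminous, by a factor of 19.4.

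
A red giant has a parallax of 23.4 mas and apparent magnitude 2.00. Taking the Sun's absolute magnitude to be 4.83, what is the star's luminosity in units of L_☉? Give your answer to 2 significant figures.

L/L_☉ ≈ 250

d = 1/p = 1000/23.4 mas = 42.74 pc
M = m − 5 log₁₀ d + 5 = 2.00 − 5·1.6308 + 5 = -1.154
M − M_☉ = -1.154 − 4.83 = -5.984
L/L_☉ = 10^(−0.4 × -5.984) = 247.5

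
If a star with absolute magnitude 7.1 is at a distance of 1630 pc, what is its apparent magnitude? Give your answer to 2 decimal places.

m = M + 5 log₁₀ d − 5 = 7.1 + 5·3.2122 − 5 = 18.161

m ≈ 18.16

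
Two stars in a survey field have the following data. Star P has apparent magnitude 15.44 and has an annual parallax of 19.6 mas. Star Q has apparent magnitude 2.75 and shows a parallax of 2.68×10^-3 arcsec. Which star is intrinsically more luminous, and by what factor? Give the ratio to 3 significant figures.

Star P: p = 19.6 mas = 0.0196″ → d = 1/p = 51.02 pc
Star P: M = m − 5 log₁₀ d + 5 = 15.44 − 5·1.7077 + 5 = 11.901
Star Q: d = 1/p = 1/2.68×10^-3″ = 373.1 pc
Star Q: M = m − 5 log₁₀ d + 5 = 2.75 − 5·2.5719 + 5 = -5.109
ΔM = M_P − M_Q = 11.901 − (-5.109) = 17.011; smaller M is more luminous → Star Q.
L ratio = 10^(0.4 |ΔM|) = 10^6.804 = 6.372×10^6

Star Q is more luminous, by a factor of 6.37×10^6.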